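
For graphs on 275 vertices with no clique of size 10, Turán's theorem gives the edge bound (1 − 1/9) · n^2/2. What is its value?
Turán density bound = (8/9) · 275^2/2 = 302500/9 ≈ 33611.1111

Turán's theorem: ex(n, K_{r+1}) is achieved by the complete r-partite Turán graph T(n, r) with parts as balanced as possible, and is at most (1 − 1/r) · n^2/2. For r = 9, n = 275: the density bound is (8/9) · 75625/2 = 302500/9 ≈ 33611.1111. The integer-valued extremum is e(T(275, 9)) = 33610, which is strictly less than the density bound 302500/9 since 9 ∤ 275 (the parts of T(275, 9) cannot all be equal).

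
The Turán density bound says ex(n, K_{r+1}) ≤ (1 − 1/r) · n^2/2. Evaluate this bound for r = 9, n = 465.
Turán density bound = (8/9) · 465^2/2 = 96100

Turán's theorem: ex(n, K_{r+1}) is achieved by the complete r-partite Turán graph T(n, r) with parts as balanced as possible, and is at most (1 − 1/r) · n^2/2. For r = 9, n = 465: the density bound is (8/9) · 216225/2 = 96100. The integer-valued extremum is e(T(465, 9)) = 96099, which is strictly less than the density bound 96100 since 9 ∤ 465 (the parts of T(465, 9) cannot all be equal).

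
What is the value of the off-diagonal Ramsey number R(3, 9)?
R(3, 9) = 36

Lower bound: an explicit 2-colouring of K_{35} (typically a Paley-type or other structured construction) avoids a red K_3 and a blue K_9, showing R(3, 9) > 35.
Upper bound: the simple Erdős–Szekeres recurrence only gives R(3, 9) ≤ 37; the tight bound R(3, 9) ≤ 36 requires a sharper case analysis (or computer search) of 2-colourings of K_{36}.
Hence R(3, 9) = 36.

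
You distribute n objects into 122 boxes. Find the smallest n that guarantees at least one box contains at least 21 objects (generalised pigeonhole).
n = (21 − 1)·122 + 1 = 2441

By the generalised pigeonhole principle, to guarantee some box contains ≥ r objects we need more than (r − 1) · k objects total. Threshold: n = (r − 1) · k + 1. With r = 21 and k = 122: n = 20 · 122 + 1 = 2440 + 1 = 2441. For n = 2440 = 20 · 122, we can put exactly 20 objects in every box, avoiding 21 in any single one — so 2441 is tight.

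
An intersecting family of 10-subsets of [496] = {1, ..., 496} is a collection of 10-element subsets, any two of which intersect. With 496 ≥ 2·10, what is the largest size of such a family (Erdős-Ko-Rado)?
max |F| = C(495, 9) = 4570001593655282785

Erdős-Ko-Rado (1961): when n ≥ 2k, max |F| = C(n−1, k−1). The bound is attained by the star {A : i ∈ A} for any fixed i ∈ [n]. Here C(496−1, 10−1) = C(495, 9) = 4570001593655282785.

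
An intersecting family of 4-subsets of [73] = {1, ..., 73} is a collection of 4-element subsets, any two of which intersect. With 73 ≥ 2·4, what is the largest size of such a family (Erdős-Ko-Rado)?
max |F| = C(72, 3) = 59640

Erdős-Ko-Rado (1961): when n ≥ 2k, max |F| = C(n−1, k−1). The bound is attained by the star {A : i ∈ A} for any fixed i ∈ [n]. Here C(73−1, 4−1) = C(72, 3) = 59640.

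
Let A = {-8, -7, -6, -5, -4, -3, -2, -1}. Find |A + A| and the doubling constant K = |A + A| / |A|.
K = |A + A| / |A| = 15/8

Enumerate A + A = {a + b : a, b ∈ A}. With |A| = 8, there are |A|^2 = 64 ordered sum pairs; collecting distinct values, A + A = {-16, -15, -14, -13, -12, -11, -10, -9, -8, -7, -6, -5, -4, -3, -2}, so |A + A| = 15. Thus K = 15/8. Here |A + A| = 2|A| − 1 = 15, the minimum possible — so K = 15/8 is minimal, which holds iff A is an arithmetic progression.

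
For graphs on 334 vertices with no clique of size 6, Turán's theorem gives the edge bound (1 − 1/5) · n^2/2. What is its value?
Turán density bound = (4/5) · 334^2/2 = 223112/5 ≈ 44622.4

Turán's theorem: ex(n, K_{r+1}) is achieved by the complete r-partite Turán graph T(n, r) with parts as balanced as possible, and is at most (1 − 1/r) · n^2/2. For r = 5, n = 334: the density bound is (4/5) · 111556/2 = 223112/5 ≈ 44622.4. The integer-valued extremum is e(T(334, 5)) = 44622, which is strictly less than the density bound 223112/5 since 5 ∤ 334 (the parts of T(334, 5) cannot all be equal).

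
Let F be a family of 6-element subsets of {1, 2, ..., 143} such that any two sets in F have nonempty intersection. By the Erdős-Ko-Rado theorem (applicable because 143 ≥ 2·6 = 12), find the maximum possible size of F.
max |F| = C(142, 5) = 448072338

The Erdős-Ko-Rado theorem states: for n ≥ 2k, an intersecting family of k-subsets of an n-element set has size at most C(n − 1, k − 1), with equality for 'star' families {A ⊆ [n] : |A| = k, i ∈ A} (fix an element i). For n = 143, k = 6: C(142, 5) = 448072338.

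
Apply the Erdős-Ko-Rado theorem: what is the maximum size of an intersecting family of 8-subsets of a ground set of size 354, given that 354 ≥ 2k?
max |F| = C(353, 7) = 127642746076560

Erdős-Ko-Rado (1961): when n ≥ 2k, max |F| = C(n−1, k−1). The bound is attained by the star {A : i ∈ A} for any fixed i ∈ [n]. Here C(354−1, 8−1) = C(353, 7) = 127642746076560.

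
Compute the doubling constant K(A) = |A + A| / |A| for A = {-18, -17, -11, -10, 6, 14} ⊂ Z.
K = |A + A| / |A| = 19/6

Enumerate A + A = {a + b : a, b ∈ A}. With |A| = 6, there are |A|^2 = 36 ordered sum pairs; collecting distinct values, A + A = {-36, -35, -34, -29, -28, -27, -22, -21, -20, -12, -11, -5, -4, -3, 3, 4, 12, 20, 28}, so |A + A| = 19. Thus K = 19/6. For comparison, the minimum possible |A + A| over all 6-element sets is 2·6 − 1 = 11 (so min K = 11/6), attained only by arithmetic progressions.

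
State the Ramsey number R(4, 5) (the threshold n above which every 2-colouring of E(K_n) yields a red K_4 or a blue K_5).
R(4, 5) = 25

Lower bound: an explicit 2-colouring of K_{24} (typically a Paley-type or other structured construction) avoids a red K_4 and a blue K_5, showing R(4, 5) > 24.
Upper bound: the simple Erdős–Szekeres recurrence only gives R(4, 5) ≤ 32; the tight bound R(4, 5) ≤ 25 requires a sharper case analysis (or computer search) of 2-colourings of K_{25}.
Hence R(4, 5) = 25.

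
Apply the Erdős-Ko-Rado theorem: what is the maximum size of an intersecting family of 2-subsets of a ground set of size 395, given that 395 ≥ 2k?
max |F| = C(394, 1) = 394

Erdős-Ko-Rado (1961): when n ≥ 2k, max |F| = C(n−1, k−1). The bound is attained by the star {A : i ∈ A} for any fixed i ∈ [n]. Here C(395−1, 2−1) = C(394, 1) = 394.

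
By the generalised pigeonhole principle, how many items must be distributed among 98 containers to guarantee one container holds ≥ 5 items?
n = (5 − 1)·98 + 1 = 393

By the generalised pigeonhole principle, to guarantee some box contains ≥ r objects we need more than (r − 1) · k objects total. Threshold: n = (r − 1) · k + 1. With r = 5 and k = 98: n = 4 · 98 + 1 = 392 + 1 = 393. For n = 392 = 4 · 98, we can put exactly 4 objects in every box, avoiding 5 in any single one — so 393 is tight.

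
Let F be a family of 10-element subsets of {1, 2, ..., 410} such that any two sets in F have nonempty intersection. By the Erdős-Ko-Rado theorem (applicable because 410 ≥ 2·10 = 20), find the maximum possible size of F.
max |F| = C(409, 9) = 807704943939438831

The Erdős-Ko-Rado theorem states: for n ≥ 2k, an intersecting family of k-subsets of an n-element set has size at most C(n − 1, k − 1), with equality for 'star' families {A ⊆ [n] : |A| = k, i ∈ A} (fix an element i). For n = 410, k = 10: C(409, 9) = 807704943939438831.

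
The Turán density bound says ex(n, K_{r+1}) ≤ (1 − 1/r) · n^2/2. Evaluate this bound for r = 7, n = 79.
Turán density bound = (6/7) · 79^2/2 = 18723/7 ≈ 2674.7143

Turán's theorem: ex(n, K_{r+1}) is achieved by the complete r-partite Turán graph T(n, r) with parts as balanced as possible, and is at most (1 − 1/r) · n^2/2. For r = 7, n = 79: the density bound is (6/7) · 6241/2 = 18723/7 ≈ 2674.7143. The integer-valued extremum is e(T(79, 7)) = 2674, which is strictly less than the density bound 18723/7 since 7 ∤ 79 (the parts of T(79, 7) cannot all be equal).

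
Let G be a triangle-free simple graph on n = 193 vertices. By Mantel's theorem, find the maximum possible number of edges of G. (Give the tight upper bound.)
ex(193, K_3) = ⌊193^2/4⌋ = 9312

Mantel (1907): a triangle-free graph on n vertices has at most ⌊n^2/4⌋ edges, with equality for the complete bipartite graph K_{⌊n/2⌋, ⌈n/2⌉}. For n = 193: ⌊193^2/4⌋ = ⌊37249/4⌋ = 9312. The extremal graph is K_{96, 97}, which has 96·97 = 9312 edges.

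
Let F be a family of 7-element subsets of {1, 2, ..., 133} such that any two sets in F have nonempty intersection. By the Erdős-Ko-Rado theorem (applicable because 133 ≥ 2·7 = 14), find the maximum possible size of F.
max |F| = C(132, 6) = 6547258432

The Erdős-Ko-Rado theorem states: for n ≥ 2k, an intersecting family of k-subsets of an n-element set has size at most C(n − 1, k − 1), with equality for 'star' families {A ⊆ [n] : |A| = k, i ∈ A} (fix an element i). For n = 133, k = 7: C(132, 6) = 6547258432.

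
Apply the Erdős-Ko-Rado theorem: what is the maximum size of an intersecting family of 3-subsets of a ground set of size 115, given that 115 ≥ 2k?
max |F| = C(114, 2) = 6441

Erdős-Ko-Rado (1961): when n ≥ 2k, max |F| = C(n−1, k−1). The bound is attained by the star {A : i ∈ A} for any fixed i ∈ [n]. Here C(115−1, 3−1) = C(114, 2) = 6441.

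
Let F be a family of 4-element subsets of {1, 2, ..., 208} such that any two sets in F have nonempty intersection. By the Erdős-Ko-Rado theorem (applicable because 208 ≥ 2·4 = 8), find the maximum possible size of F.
max |F| = C(207, 3) = 1456935

The Erdős-Ko-Rado theorem states: for n ≥ 2k, an intersecting family of k-subsets of an n-element set has size at most C(n − 1, k − 1), with equality for 'star' families {A ⊆ [n] : |A| = k, i ∈ A} (fix an element i). For n = 208, k = 4: C(207, 3) = 1456935.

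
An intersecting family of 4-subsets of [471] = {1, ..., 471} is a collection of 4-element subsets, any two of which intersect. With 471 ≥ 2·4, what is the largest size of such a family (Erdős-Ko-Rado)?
max |F| = C(470, 3) = 17193540

Erdős-Ko-Rado (1961): when n ≥ 2k, max |F| = C(n−1, k−1). The bound is attained by the star {A : i ∈ A} for any fixed i ∈ [n]. Here C(471−1, 4−1) = C(470, 3) = 17193540.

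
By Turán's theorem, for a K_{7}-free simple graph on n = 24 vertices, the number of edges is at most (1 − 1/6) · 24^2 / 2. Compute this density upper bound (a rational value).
Turán density bound = (5/6) · 24^2/2 = 240

Turán's theorem: ex(n, K_{r+1}) is achieved by the complete r-partite Turán graph T(n, r) with parts as balanced as possible, and is at most (1 − 1/r) · n^2/2. For r = 6, n = 24: the density bound is (5/6) · 576/2 = 240. Since 6 ∣ 24, the Turán graph T(24, 6) has parts of equal size 4, and its edge count e(T(24, 6)) = 240 attains the density bound exactly.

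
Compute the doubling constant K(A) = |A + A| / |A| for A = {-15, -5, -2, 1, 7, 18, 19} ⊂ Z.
K = |A + A| / |A| = 25/7

Enumerate A + A = {a + b : a, b ∈ A}. With |A| = 7, there are |A|^2 = 49 ordered sum pairs; collecting distinct values, A + A = {-30, -20, -17, -14, -10, -8, -7, -4, -1, 2, 3, 4, 5, 8, 13, 14, 16, 17, 19, 20, 25, 26, 36, 37, 38}, so |A + A| = 25. Thus K = 25/7. For comparison, the minimum possible |A + A| over all 7-element sets is 2·7 − 1 = 13 (so min K = 13/7), attained only by arithmetic progressions.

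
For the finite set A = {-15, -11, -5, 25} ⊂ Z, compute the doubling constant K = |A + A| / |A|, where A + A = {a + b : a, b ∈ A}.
K = |A + A| / |A| = 10/4 = 5/2

Enumerate A + A = {a + b : a, b ∈ A}. With |A| = 4, there are |A|^2 = 16 ordered sum pairs; collecting distinct values, A + A = {-30, -26, -22, -20, -16, -10, 10, 14, 20, 50}, so |A + A| = 10. Thus K = 10/4 = 5/2. For comparison, the minimum possible |A + A| over all 4-element sets is 2·4 − 1 = 7 (so min K = 7/4), attained only by arithmetic progressions.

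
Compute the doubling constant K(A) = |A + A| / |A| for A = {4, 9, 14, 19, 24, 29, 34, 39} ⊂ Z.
K = |A + A| / |A| = 15/8

Enumerate A + A = {a + b : a, b ∈ A}. With |A| = 8, there are |A|^2 = 64 ordered sum pairs; collecting distinct values, A + A = {8, 13, 18, 23, 28, 33, 38, 43, 48, 53, 58, 63, 68, 73, 78}, so |A + A| = 15. Thus K = 15/8. Here |A + A| = 2|A| − 1 = 15, the minimum possible — so K = 15/8 is minimal, which holds iff A is an arithmetic progression.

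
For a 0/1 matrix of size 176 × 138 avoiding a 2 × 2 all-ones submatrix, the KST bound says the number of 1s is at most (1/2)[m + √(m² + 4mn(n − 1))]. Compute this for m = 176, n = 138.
z(176, 138; 2, 2) ≤ (1/2)[176 + √(176² + 4·176·138·137)] = (1/2)[176 + √13340800] = 1914.253

Kővári–Sós–Turán: let r_1, ..., r_176 be the row sums and z = Σ r_i the total number of 1s. Each pair of columns can share at most one row with both entries 1 (else a 2×2 all-ones block appears), so Σ_i C(r_i, 2) ≤ C(138, 2) = 9453. By convexity Σ_i C(r_i, 2) ≥ 176·C(z/176, 2) = z(z − 176)/(2·176), giving z² − 176z − 176·138·137 ≤ 0 and hence z ≤ (1/2)[176 + √(30976 + 4·3327456)] = (1/2)[176 + √13340800] ≈ (1/2)(176 + 3652.506) = 1914.253.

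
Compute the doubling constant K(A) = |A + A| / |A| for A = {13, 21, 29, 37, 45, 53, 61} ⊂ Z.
K = |A + A| / |A| = 13/7

Enumerate A + A = {a + b : a, b ∈ A}. With |A| = 7, there are |A|^2 = 49 ordered sum pairs; collecting distinct values, A + A = {26, 34, 42, 50, 58, 66, 74, 82, 90, 98, 106, 114, 122}, so |A + A| = 13. Thus K = 13/7. Here |A + A| = 2|A| − 1 = 13, the minimum possible — so K = 13/7 is minimal, which holds iff A is an arithmetic progression.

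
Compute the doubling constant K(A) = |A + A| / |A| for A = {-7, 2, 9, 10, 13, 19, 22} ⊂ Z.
K = |A + A| / |A| = 25/7

Enumerate A + A = {a + b : a, b ∈ A}. With |A| = 7, there are |A|^2 = 49 ordered sum pairs; collecting distinct values, A + A = {-14, -5, 2, 3, 4, 6, 11, 12, 15, 18, 19, 20, 21, 22, 23, 24, 26, 28, 29, 31, 32, 35, 38, 41, 44}, so |A + A| = 25. Thus K = 25/7. For comparison, the minimum possible |A + A| over all 7-element sets is 2·7 − 1 = 13 (so min K = 13/7), attained only by arithmetic progressions.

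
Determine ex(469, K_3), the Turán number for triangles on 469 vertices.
ex(469, K_3) = ⌊469^2/4⌋ = 54990

Mantel (1907): a triangle-free graph on n vertices has at most ⌊n^2/4⌋ edges, with equality for the complete bipartite graph K_{⌊n/2⌋, ⌈n/2⌉}. For n = 469: ⌊469^2/4⌋ = ⌊219961/4⌋ = 54990. The extremal graph is K_{234, 235}, which has 234·235 = 54990 edges.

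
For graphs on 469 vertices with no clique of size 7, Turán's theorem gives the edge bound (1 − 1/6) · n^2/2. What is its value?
Turán density bound = (5/6) · 469^2/2 = 1099805/12 ≈ 91650.4167

Turán's theorem: ex(n, K_{r+1}) is achieved by the complete r-partite Turán graph T(n, r) with parts as balanced as possible, and is at most (1 − 1/r) · n^2/2. For r = 6, n = 469: the density bound is (5/6) · 219961/2 = 1099805/12 ≈ 91650.4167. The integer-valued extremum is e(T(469, 6)) = 91650, which is strictly less than the density bound 1099805/12 since 6 ∤ 469 (the parts of T(469, 6) cannot all be equal).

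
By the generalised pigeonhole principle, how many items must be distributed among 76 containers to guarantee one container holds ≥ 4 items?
n = (4 − 1)·76 + 1 = 229

By the generalised pigeonhole principle, to guarantee some box contains ≥ r objects we need more than (r − 1) · k objects total. Threshold: n = (r − 1) · k + 1. With r = 4 and k = 76: n = 3 · 76 + 1 = 228 + 1 = 229. For n = 228 = 3 · 76, we can put exactly 3 objects in every box, avoiding 4 in any single one — so 229 is tight.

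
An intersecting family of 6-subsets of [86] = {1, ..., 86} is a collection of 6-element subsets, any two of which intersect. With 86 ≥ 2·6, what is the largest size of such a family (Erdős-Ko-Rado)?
max |F| = C(85, 5) = 32801517

The Erdős-Ko-Rado theorem states: for n ≥ 2k, an intersecting family of k-subsets of an n-element set has size at most C(n − 1, k − 1), with equality for 'star' families {A ⊆ [n] : |A| = k, i ∈ A} (fix an element i). For n = 86, k = 6: C(85, 5) = 32801517.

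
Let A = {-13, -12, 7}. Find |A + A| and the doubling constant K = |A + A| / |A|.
K = |A + A| / |A| = 6/3 = 2

Enumerate A + A = {a + b : a, b ∈ A}. With |A| = 3, there are |A|^2 = 9 ordered sum pairs; collecting distinct values, A + A = {-26, -25, -24, -6, -5, 14}, so |A + A| = 6. Thus K = 6/3 = 2. For comparison, the minimum possible |A + A| over all 3-element sets is 2·3 − 1 = 5 (so min K = 5/3), attained only by arithmetic progressions.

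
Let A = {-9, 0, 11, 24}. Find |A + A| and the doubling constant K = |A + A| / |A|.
K = |A + A| / |A| = 10/4 = 5/2

Enumerate A + A = {a + b : a, b ∈ A}. With |A| = 4, there are |A|^2 = 16 ordered sum pairs; collecting distinct values, A + A = {-18, -9, 0, 2, 11, 15, 22, 24, 35, 48}, so |A + A| = 10. Thus K = 10/4 = 5/2. For comparison, the minimum possible |A + A| over all 4-element sets is 2·4 − 1 = 7 (so min K = 7/4), attained only by arithmetic progressions.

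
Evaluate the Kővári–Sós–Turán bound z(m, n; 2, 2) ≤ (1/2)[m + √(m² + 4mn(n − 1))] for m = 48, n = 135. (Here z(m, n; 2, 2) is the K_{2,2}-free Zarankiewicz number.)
z(48, 135; 2, 2) ≤ (1/2)[48 + √(48² + 4·48·135·134)] = (1/2)[48 + √3475584] = 956.1459

Kővári–Sós–Turán: let r_1, ..., r_48 be the row sums and z = Σ r_i the total number of 1s. Each pair of columns can share at most one row with both entries 1 (else a 2×2 all-ones block appears), so Σ_i C(r_i, 2) ≤ C(135, 2) = 9045. By convexity Σ_i C(r_i, 2) ≥ 48·C(z/48, 2) = z(z − 48)/(2·48), giving z² − 48z − 48·135·134 ≤ 0 and hence z ≤ (1/2)[48 + √(2304 + 4·868320)] = (1/2)[48 + √3475584] ≈ (1/2)(48 + 1864.2918) = 956.1459.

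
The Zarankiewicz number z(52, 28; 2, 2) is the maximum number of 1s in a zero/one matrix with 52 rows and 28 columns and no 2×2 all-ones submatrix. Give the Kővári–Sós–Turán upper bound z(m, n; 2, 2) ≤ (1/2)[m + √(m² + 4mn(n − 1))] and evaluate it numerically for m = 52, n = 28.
z(52, 28; 2, 2) ≤ (1/2)[52 + √(52² + 4·52·28·27)] = (1/2)[52 + √159952] = 225.97

Kővári–Sós–Turán: let r_1, ..., r_52 be the row sums and z = Σ r_i the total number of 1s. Each pair of columns can share at most one row with both entries 1 (else a 2×2 all-ones block appears), so Σ_i C(r_i, 2) ≤ C(28, 2) = 378. By convexity Σ_i C(r_i, 2) ≥ 52·C(z/52, 2) = z(z − 52)/(2·52), giving z² − 52z − 52·28·27 ≤ 0 and hence z ≤ (1/2)[52 + √(2704 + 4·39312)] = (1/2)[52 + √159952] ≈ (1/2)(52 + 399.94) = 225.97.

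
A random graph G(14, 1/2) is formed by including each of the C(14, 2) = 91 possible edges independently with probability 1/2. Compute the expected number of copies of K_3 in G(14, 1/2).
E[# K_3] = C(14, 3) · (1/2)^C(3, 2) = 364 / 2^3 = 91/2 = 45.5

For each 3-subset S of vertices (there are C(14, 3) = 364 such S), let X_S = 1 if S induces a K_3 (all C(3, 2) = 3 edges present). Then P(X_S = 1) = (1/2)^3 = 1/8. By linearity of expectation, E[# K_3] = C(14, 3) · (1/2)^3 = 364 / 8 = 91/2 = 45.5.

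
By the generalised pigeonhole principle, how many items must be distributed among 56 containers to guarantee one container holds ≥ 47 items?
n = (47 − 1)·56 + 1 = 2577

By the generalised pigeonhole principle, to guarantee some box contains ≥ r objects we need more than (r − 1) · k objects total. Threshold: n = (r − 1) · k + 1. With r = 47 and k = 56: n = 46 · 56 + 1 = 2576 + 1 = 2577. For n = 2576 = 46 · 56, we can put exactly 46 objects in every box, avoiding 47 in any single one — so 2577 is tight.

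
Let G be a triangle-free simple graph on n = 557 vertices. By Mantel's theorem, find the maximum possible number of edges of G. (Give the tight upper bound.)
ex(557, K_3) = ⌊557^2/4⌋ = 77562

Mantel (1907): a triangle-free graph on n vertices has at most ⌊n^2/4⌋ edges, with equality for the complete bipartite graph K_{⌊n/2⌋, ⌈n/2⌉}. For n = 557: ⌊557^2/4⌋ = ⌊310249/4⌋ = 77562. The extremal graph is K_{278, 279}, which has 278·279 = 77562 edges.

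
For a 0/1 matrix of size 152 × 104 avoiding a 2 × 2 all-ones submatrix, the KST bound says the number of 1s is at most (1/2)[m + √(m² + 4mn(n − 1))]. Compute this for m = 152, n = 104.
z(152, 104; 2, 2) ≤ (1/2)[152 + √(152² + 4·152·104·103)] = (1/2)[152 + √6536000] = 1354.2801

Kővári–Sós–Turán: let r_1, ..., r_152 be the row sums and z = Σ r_i the total number of 1s. Each pair of columns can share at most one row with both entries 1 (else a 2×2 all-ones block appears), so Σ_i C(r_i, 2) ≤ C(104, 2) = 5356. By convexity Σ_i C(r_i, 2) ≥ 152·C(z/152, 2) = z(z − 152)/(2·152), giving z² − 152z − 152·104·103 ≤ 0 and hence z ≤ (1/2)[152 + √(23104 + 4·1628224)] = (1/2)[152 + √6536000] ≈ (1/2)(152 + 2556.5602) = 1354.2801.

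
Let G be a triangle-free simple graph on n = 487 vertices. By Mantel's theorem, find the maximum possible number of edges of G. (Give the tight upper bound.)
ex(487, K_3) = ⌊487^2/4⌋ = 59292

Mantel (1907): a triangle-free graph on n vertices has at most ⌊n^2/4⌋ edges, with equality for the complete bipartite graph K_{⌊n/2⌋, ⌈n/2⌉}. For n = 487: ⌊487^2/4⌋ = ⌊237169/4⌋ = 59292. The extremal graph is K_{243, 244}, which has 243·244 = 59292 edges.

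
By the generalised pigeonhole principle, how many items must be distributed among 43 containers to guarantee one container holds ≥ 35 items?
n = (35 − 1)·43 + 1 = 1463

By the generalised pigeonhole principle, to guarantee some box contains ≥ r objects we need more than (r − 1) · k objects total. Threshold: n = (r − 1) · k + 1. With r = 35 and k = 43: n = 34 · 43 + 1 = 1462 + 1 = 1463. For n = 1462 = 34 · 43, we can put exactly 34 objects in every box, avoiding 35 in any single one — so 1463 is tight.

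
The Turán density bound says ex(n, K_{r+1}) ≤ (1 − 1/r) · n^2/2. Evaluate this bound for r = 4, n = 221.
Turán density bound = (3/4) · 221^2/2 = 146523/8 ≈ 18315.375

Turán's theorem: ex(n, K_{r+1}) is achieved by the complete r-partite Turán graph T(n, r) with parts as balanced as possible, and is at most (1 − 1/r) · n^2/2. For r = 4, n = 221: the density bound is (3/4) · 48841/2 = 146523/8 ≈ 18315.375. The integer-valued extremum is e(T(221, 4)) = 18315, which is strictly less than the density bound 146523/8 since 4 ∤ 221 (the parts of T(221, 4) cannot all be equal).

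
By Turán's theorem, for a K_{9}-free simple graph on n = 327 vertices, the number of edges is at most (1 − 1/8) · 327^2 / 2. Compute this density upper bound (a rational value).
Turán density bound = (7/8) · 327^2/2 = 748503/16 ≈ 46781.4375

Turán's theorem: ex(n, K_{r+1}) is achieved by the complete r-partite Turán graph T(n, r) with parts as balanced as possible, and is at most (1 − 1/r) · n^2/2. For r = 8, n = 327: the density bound is (7/8) · 106929/2 = 748503/16 ≈ 46781.4375. The integer-valued extremum is e(T(327, 8)) = 46781, which is strictly less than the density bound 748503/16 since 8 ∤ 327 (the parts of T(327, 8) cannot all be equal).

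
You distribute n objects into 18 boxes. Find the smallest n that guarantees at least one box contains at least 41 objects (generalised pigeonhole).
n = (41 − 1)·18 + 1 = 721

By the generalised pigeonhole principle, to guarantee some box contains ≥ r objects we need more than (r − 1) · k objects total. Threshold: n = (r − 1) · k + 1. With r = 41 and k = 18: n = 40 · 18 + 1 = 720 + 1 = 721. For n = 720 = 40 · 18, we can put exactly 40 objects in every box, avoiding 41 in any single one — so 721 is tight.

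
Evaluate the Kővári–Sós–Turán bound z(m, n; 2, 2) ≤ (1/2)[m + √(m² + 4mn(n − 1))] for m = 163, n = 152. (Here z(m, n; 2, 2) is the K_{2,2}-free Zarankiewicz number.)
z(163, 152; 2, 2) ≤ (1/2)[163 + √(163² + 4·163·152·151)] = (1/2)[163 + √14991273] = 2017.4283

Kővári–Sós–Turán: let r_1, ..., r_163 be the row sums and z = Σ r_i the total number of 1s. Each pair of columns can share at most one row with both entries 1 (else a 2×2 all-ones block appears), so Σ_i C(r_i, 2) ≤ C(152, 2) = 11476. By convexity Σ_i C(r_i, 2) ≥ 163·C(z/163, 2) = z(z − 163)/(2·163), giving z² − 163z − 163·152·151 ≤ 0 and hence z ≤ (1/2)[163 + √(26569 + 4·3741176)] = (1/2)[163 + √14991273] ≈ (1/2)(163 + 3871.8565) = 2017.4283.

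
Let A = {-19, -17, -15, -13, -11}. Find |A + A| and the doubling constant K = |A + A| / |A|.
K = |A + A| / |A| = 9/5

Enumerate A + A = {a + b : a, b ∈ A}. With |A| = 5, there are |A|^2 = 25 ordered sum pairs; collecting distinct values, A + A = {-38, -36, -34, -32, -30, -28, -26, -24, -22}, so |A + A| = 9. Thus K = 9/5. Here |A + A| = 2|A| − 1 = 9, the minimum possible — so K = 9/5 is minimal, which holds iff A is an arithmetic progression.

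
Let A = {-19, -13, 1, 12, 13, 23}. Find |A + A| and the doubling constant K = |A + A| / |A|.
K = |A + A| / |A| = 20/6 = 10/3

Enumerate A + A = {a + b : a, b ∈ A}. With |A| = 6, there are |A|^2 = 36 ordered sum pairs; collecting distinct values, A + A = {-38, -32, -26, -18, -12, -7, -6, -1, 0, 2, 4, 10, 13, 14, 24, 25, 26, 35, 36, 46}, so |A + A| = 20. Thus K = 20/6 = 10/3. For comparison, the minimum possible |A + A| over all 6-element sets is 2·6 − 1 = 11 (so min K = 11/6), attained only by arithmetic progressions.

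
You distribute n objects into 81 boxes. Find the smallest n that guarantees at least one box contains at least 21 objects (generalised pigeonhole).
n = (21 − 1)·81 + 1 = 1621

By the generalised pigeonhole principle, to guarantee some box contains ≥ r objects we need more than (r − 1) · k objects total. Threshold: n = (r − 1) · k + 1. With r = 21 and k = 81: n = 20 · 81 + 1 = 1620 + 1 = 1621. For n = 1620 = 20 · 81, we can put exactly 20 objects in every box, avoiding 21 in any single one — so 1621 is tight.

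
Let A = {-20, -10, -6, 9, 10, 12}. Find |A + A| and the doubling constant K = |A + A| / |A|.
K = |A + A| / |A| = 21/6 = 7/2

Enumerate A + A = {a + b : a, b ∈ A}. With |A| = 6, there are |A|^2 = 36 ordered sum pairs; collecting distinct values, A + A = {-40, -30, -26, -20, -16, -12, -11, -10, -8, -1, 0, 2, 3, 4, 6, 18, 19, 20, 21, 22, 24}, so |A + A| = 21. Thus K = 21/6 = 7/2. For comparison, the minimum possible |A + A| over all 6-element sets is 2·6 − 1 = 11 (so min K = 11/6), attained only by arithmetic progressions.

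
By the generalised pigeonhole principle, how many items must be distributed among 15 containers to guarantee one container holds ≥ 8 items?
n = (8 − 1)·15 + 1 = 106

By the generalised pigeonhole principle, to guarantee some box contains ≥ r objects we need more than (r − 1) · k objects total. Threshold: n = (r − 1) · k + 1. With r = 8 and k = 15: n = 7 · 15 + 1 = 105 + 1 = 106. For n = 105 = 7 · 15, we can put exactly 7 objects in every box, avoiding 8 in any single one — so 106 is tight.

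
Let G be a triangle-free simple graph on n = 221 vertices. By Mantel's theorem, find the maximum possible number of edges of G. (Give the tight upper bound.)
ex(221, K_3) = ⌊221^2/4⌋ = 12210

Mantel (1907): a triangle-free graph on n vertices has at most ⌊n^2/4⌋ edges, with equality for the complete bipartite graph K_{⌊n/2⌋, ⌈n/2⌉}. For n = 221: ⌊221^2/4⌋ = ⌊48841/4⌋ = 12210. The extremal graph is K_{110, 111}, which has 110·111 = 12210 edges.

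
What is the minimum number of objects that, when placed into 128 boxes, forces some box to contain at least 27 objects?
n = (27 − 1)·128 + 1 = 3329

By the generalised pigeonhole principle, to guarantee some box contains ≥ r objects we need more than (r − 1) · k objects total. Threshold: n = (r − 1) · k + 1. With r = 27 and k = 128: n = 26 · 128 + 1 = 3328 + 1 = 3329. For n = 3328 = 26 · 128, we can put exactly 26 objects in every box, avoiding 27 in any single one — so 3329 is tight.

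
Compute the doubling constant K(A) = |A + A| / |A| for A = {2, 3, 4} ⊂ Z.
K = |A + A| / |A| = 5/3

Enumerate A + A = {a + b : a, b ∈ A}. With |A| = 3, there are |A|^2 = 9 ordered sum pairs; collecting distinct values, A + A = {4, 5, 6, 7, 8}, so |A + A| = 5. Thus K = 5/3. Here |A + A| = 2|A| − 1 = 5, the minimum possible — so K = 5/3 is minimal, which holds iff A is an arithmetic progression.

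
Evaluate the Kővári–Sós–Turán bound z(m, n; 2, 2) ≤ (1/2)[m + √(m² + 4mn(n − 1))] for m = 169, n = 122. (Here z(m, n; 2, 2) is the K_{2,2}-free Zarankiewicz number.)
z(169, 122; 2, 2) ≤ (1/2)[169 + √(169² + 4·169·122·121)] = (1/2)[169 + √10007673] = 1666.2453

Kővári–Sós–Turán: let r_1, ..., r_169 be the row sums and z = Σ r_i the total number of 1s. Each pair of columns can share at most one row with both entries 1 (else a 2×2 all-ones block appears), so Σ_i C(r_i, 2) ≤ C(122, 2) = 7381. By convexity Σ_i C(r_i, 2) ≥ 169·C(z/169, 2) = z(z − 169)/(2·169), giving z² − 169z − 169·122·121 ≤ 0 and hence z ≤ (1/2)[169 + √(28561 + 4·2494778)] = (1/2)[169 + √10007673] ≈ (1/2)(169 + 3163.4906) = 1666.2453.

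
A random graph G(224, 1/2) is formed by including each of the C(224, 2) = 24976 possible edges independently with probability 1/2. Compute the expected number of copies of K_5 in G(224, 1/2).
E[# K_5] = C(224, 5) · (1/2)^C(5, 2) = 4493032544 / 2^10 = 140407267/32 = 4387727.09375

For each 5-subset S of vertices (there are C(224, 5) = 4493032544 such S), let X_S = 1 if S induces a K_5 (all C(5, 2) = 10 edges present). Then P(X_S = 1) = (1/2)^10 = 1/1024. By linearity of expectation, E[# K_5] = C(224, 5) · (1/2)^10 = 4493032544 / 1024 = 140407267/32 = 4387727.09375.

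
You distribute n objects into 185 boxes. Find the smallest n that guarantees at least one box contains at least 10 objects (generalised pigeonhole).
n = (10 − 1)·185 + 1 = 1666

By the generalised pigeonhole principle, to guarantee some box contains ≥ r objects we need more than (r − 1) · k objects total. Threshold: n = (r − 1) · k + 1. With r = 10 and k = 185: n = 9 · 185 + 1 = 1665 + 1 = 1666. For n = 1665 = 9 · 185, we can put exactly 9 objects in every box, avoiding 10 in any single one — so 1666 is tight.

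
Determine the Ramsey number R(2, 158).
R(2, 158) = 158

R(2, k) = k for all k ≥ 2: in a 2-colouring of K_k, either some edge is red (a red K_2) or all edges are blue (a blue K_k). And K_{157} coloured all-blue has no blue K_158, so R(2, 158) > 157. Hence R(2, 158) = 158.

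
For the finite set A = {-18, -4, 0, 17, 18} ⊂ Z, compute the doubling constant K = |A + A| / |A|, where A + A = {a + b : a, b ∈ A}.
K = |A + A| / |A| = 14/5

Enumerate A + A = {a + b : a, b ∈ A}. With |A| = 5, there are |A|^2 = 25 ordered sum pairs; collecting distinct values, A + A = {-36, -22, -18, -8, -4, -1, 0, 13, 14, 17, 18, 34, 35, 36}, so |A + A| = 14. Thus K = 14/5. For comparison, the minimum possible |A + A| over all 5-element sets is 2·5 − 1 = 9 (so min K = 9/5), attained only by arithmetic progressions.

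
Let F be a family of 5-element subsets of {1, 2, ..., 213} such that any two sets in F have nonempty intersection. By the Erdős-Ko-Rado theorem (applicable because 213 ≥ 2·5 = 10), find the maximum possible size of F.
max |F| = C(212, 4) = 81803645

The Erdős-Ko-Rado theorem states: for n ≥ 2k, an intersecting family of k-subsets of an n-element set has size at most C(n − 1, k − 1), with equality for 'star' families {A ⊆ [n] : |A| = k, i ∈ A} (fix an element i). For n = 213, k = 5: C(212, 4) = 81803645.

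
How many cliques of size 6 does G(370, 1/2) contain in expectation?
E[# K_6] = C(370, 6) · (1/2)^C(6, 2) = 3421239098460 / 2^15 = 855309774615/8192 ≈ 104407931.471558

For each 6-subset S of vertices (there are C(370, 6) = 3421239098460 such S), let X_S = 1 if S induces a K_6 (all C(6, 2) = 15 edges present). Then P(X_S = 1) = (1/2)^15 = 1/32768. By linearity of expectation, E[# K_6] = C(370, 6) · (1/2)^15 = 3421239098460 / 32768 = 855309774615/8192 ≈ 104407931.471558.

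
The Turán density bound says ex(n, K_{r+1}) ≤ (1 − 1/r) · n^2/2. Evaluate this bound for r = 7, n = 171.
Turán density bound = (6/7) · 171^2/2 = 87723/7 ≈ 12531.8571

Turán's theorem: ex(n, K_{r+1}) is achieved by the complete r-partite Turán graph T(n, r) with parts as balanced as possible, and is at most (1 − 1/r) · n^2/2. For r = 7, n = 171: the density bound is (6/7) · 29241/2 = 87723/7 ≈ 12531.8571. The integer-valued extremum is e(T(171, 7)) = 12531, which is strictly less than the density bound 87723/7 since 7 ∤ 171 (the parts of T(171, 7) cannot all be equal).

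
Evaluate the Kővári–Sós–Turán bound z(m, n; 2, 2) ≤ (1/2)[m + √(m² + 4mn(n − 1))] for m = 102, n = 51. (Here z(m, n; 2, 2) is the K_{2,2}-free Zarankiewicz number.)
z(102, 51; 2, 2) ≤ (1/2)[102 + √(102² + 4·102·51·50)] = (1/2)[102 + √1050804] = 563.5437

Kővári–Sós–Turán: let r_1, ..., r_102 be the row sums and z = Σ r_i the total number of 1s. Each pair of columns can share at most one row with both entries 1 (else a 2×2 all-ones block appears), so Σ_i C(r_i, 2) ≤ C(51, 2) = 1275. By convexity Σ_i C(r_i, 2) ≥ 102·C(z/102, 2) = z(z − 102)/(2·102), giving z² − 102z − 102·51·50 ≤ 0 and hence z ≤ (1/2)[102 + √(10404 + 4·260100)] = (1/2)[102 + √1050804] ≈ (1/2)(102 + 1025.0873) = 563.5437.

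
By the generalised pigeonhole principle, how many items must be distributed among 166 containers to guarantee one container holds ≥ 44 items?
n = (44 − 1)·166 + 1 = 7139

By the generalised pigeonhole principle, to guarantee some box contains ≥ r objects we need more than (r − 1) · k objects total. Threshold: n = (r − 1) · k + 1. With r = 44 and k = 166: n = 43 · 166 + 1 = 7138 + 1 = 7139. For n = 7138 = 43 · 166, we can put exactly 43 objects in every box, avoiding 44 in any single one — so 7139 is tight.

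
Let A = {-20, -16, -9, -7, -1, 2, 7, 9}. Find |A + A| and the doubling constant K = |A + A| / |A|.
K = |A + A| / |A| = 31/8

Enumerate A + A = {a + b : a, b ∈ A}. With |A| = 8, there are |A|^2 = 64 ordered sum pairs; collecting distinct values, A + A = {-40, -36, -32, -29, -27, -25, -23, -21, -18, -17, -16, -14, -13, -11, -10, -9, -8, -7, -5, -2, 0, 1, 2, 4, 6, 8, 9, 11, 14, 16, 18}, so |A + A| = 31. Thus K = 31/8. For comparison, the minimum possible |A + A| over all 8-element sets is 2·8 − 1 = 15 (so min K = 15/8), attained only by arithmetic progressions.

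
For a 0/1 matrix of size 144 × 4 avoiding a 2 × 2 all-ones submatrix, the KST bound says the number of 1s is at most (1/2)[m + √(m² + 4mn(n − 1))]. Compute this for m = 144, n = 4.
z(144, 4; 2, 2) ≤ (1/2)[144 + √(144² + 4·144·4·3)] = (1/2)[144 + √27648] = 155.1384

Kővári–Sós–Turán: let r_1, ..., r_144 be the row sums and z = Σ r_i the total number of 1s. Each pair of columns can share at most one row with both entries 1 (else a 2×2 all-ones block appears), so Σ_i C(r_i, 2) ≤ C(4, 2) = 6. By convexity Σ_i C(r_i, 2) ≥ 144·C(z/144, 2) = z(z − 144)/(2·144), giving z² − 144z − 144·4·3 ≤ 0 and hence z ≤ (1/2)[144 + √(20736 + 4·1728)] = (1/2)[144 + √27648] ≈ (1/2)(144 + 166.2769) = 155.1384.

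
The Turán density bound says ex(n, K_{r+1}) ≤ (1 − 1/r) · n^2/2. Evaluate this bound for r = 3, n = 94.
Turán density bound = (2/3) · 94^2/2 = 8836/3 ≈ 2945.3333

Turán's theorem: ex(n, K_{r+1}) is achieved by the complete r-partite Turán graph T(n, r) with parts as balanced as possible, and is at most (1 − 1/r) · n^2/2. For r = 3, n = 94: the density bound is (2/3) · 8836/2 = 8836/3 ≈ 2945.3333. The integer-valued extremum is e(T(94, 3)) = 2945, which is strictly less than the density bound 8836/3 since 3 ∤ 94 (the parts of T(94, 3) cannot all be equal).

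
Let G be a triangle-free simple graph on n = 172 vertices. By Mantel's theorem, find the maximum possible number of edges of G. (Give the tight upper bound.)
ex(172, K_3) = ⌊172^2/4⌋ = 7396

Mantel (1907): a triangle-free graph on n vertices has at most ⌊n^2/4⌋ edges, with equality for the complete bipartite graph K_{⌊n/2⌋, ⌈n/2⌉}. For n = 172: ⌊172^2/4⌋ = ⌊29584/4⌋ = 7396. The extremal graph is K_{86, 86}, which has 86·86 = 7396 edges.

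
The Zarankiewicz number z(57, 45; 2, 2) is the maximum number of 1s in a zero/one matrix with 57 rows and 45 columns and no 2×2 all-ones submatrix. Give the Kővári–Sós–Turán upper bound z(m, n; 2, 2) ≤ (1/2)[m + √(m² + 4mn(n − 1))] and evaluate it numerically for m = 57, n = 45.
z(57, 45; 2, 2) ≤ (1/2)[57 + √(57² + 4·57·45·44)] = (1/2)[57 + √454689] = 365.6532

Kővári–Sós–Turán: let r_1, ..., r_57 be the row sums and z = Σ r_i the total number of 1s. Each pair of columns can share at most one row with both entries 1 (else a 2×2 all-ones block appears), so Σ_i C(r_i, 2) ≤ C(45, 2) = 990. By convexity Σ_i C(r_i, 2) ≥ 57·C(z/57, 2) = z(z − 57)/(2·57), giving z² − 57z − 57·45·44 ≤ 0 and hence z ≤ (1/2)[57 + √(3249 + 4·112860)] = (1/2)[57 + √454689] ≈ (1/2)(57 + 674.3063) = 365.6532.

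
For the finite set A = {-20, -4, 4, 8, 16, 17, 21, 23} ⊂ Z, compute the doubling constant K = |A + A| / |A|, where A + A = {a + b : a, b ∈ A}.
K = |A + A| / |A| = 34/8 = 17/4

Enumerate A + A = {a + b : a, b ∈ A}. With |A| = 8, there are |A|^2 = 64 ordered sum pairs; collecting distinct values, A + A = {-40, -24, -16, -12, -8, -4, -3, 0, 1, 3, 4, 8, 12, 13, 16, 17, 19, 20, 21, 24, 25, 27, 29, 31, 32, 33, 34, 37, 38, 39, 40, 42, 44, 46}, so |A + A| = 34. Thus K = 34/8 = 17/4. For comparison, the minimum possible |A + A| over all 8-element sets is 2·8 − 1 = 15 (so min K = 15/8), attained only by arithmetic progressions.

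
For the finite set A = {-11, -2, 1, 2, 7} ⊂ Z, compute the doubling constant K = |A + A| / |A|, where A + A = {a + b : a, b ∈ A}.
K = |A + A| / |A| = 14/5

Enumerate A + A = {a + b : a, b ∈ A}. With |A| = 5, there are |A|^2 = 25 ordered sum pairs; collecting distinct values, A + A = {-22, -13, -10, -9, -4, -1, 0, 2, 3, 4, 5, 8, 9, 14}, so |A + A| = 14. Thus K = 14/5. For comparison, the minimum possible |A + A| over all 5-element sets is 2·5 − 1 = 9 (so min K = 9/5), attained only by arithmetic progressions.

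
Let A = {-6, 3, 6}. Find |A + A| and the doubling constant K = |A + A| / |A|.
K = |A + A| / |A| = 6/3 = 2

Enumerate A + A = {a + b : a, b ∈ A}. With |A| = 3, there are |A|^2 = 9 ordered sum pairs; collecting distinct values, A + A = {-12, -3, 0, 6, 9, 12}, so |A + A| = 6. Thus K = 6/3 = 2. For comparison, the minimum possible |A + A| over all 3-element sets is 2·3 − 1 = 5 (so min K = 5/3), attained only by arithmetic progressions.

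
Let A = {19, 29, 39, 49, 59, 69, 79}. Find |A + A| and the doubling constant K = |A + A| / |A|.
K = |A + A| / |A| = 13/7

Enumerate A + A = {a + b : a, b ∈ A}. With |A| = 7, there are |A|^2 = 49 ordered sum pairs; collecting distinct values, A + A = {38, 48, 58, 68, 78, 88, 98, 108, 118, 128, 138, 148, 158}, so |A + A| = 13. Thus K = 13/7. Here |A + A| = 2|A| − 1 = 13, the minimum possible — so K = 13/7 is minimal, which holds iff A is an arithmetic progression.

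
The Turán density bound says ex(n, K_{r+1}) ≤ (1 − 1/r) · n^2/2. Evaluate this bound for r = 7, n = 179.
Turán density bound = (6/7) · 179^2/2 = 96123/7 ≈ 13731.8571

Turán's theorem: ex(n, K_{r+1}) is achieved by the complete r-partite Turán graph T(n, r) with parts as balanced as possible, and is at most (1 − 1/r) · n^2/2. For r = 7, n = 179: the density bound is (6/7) · 32041/2 = 96123/7 ≈ 13731.8571. The integer-valued extremum is e(T(179, 7)) = 13731, which is strictly less than the density bound 96123/7 since 7 ∤ 179 (the parts of T(179, 7) cannot all be equal).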